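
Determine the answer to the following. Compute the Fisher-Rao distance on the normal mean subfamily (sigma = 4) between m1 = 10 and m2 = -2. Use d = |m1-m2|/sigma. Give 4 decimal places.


On the fixed-variance normal subfamily, geodesic distance = |m1-m2|/sigma.
|10 - -2| = 12.
sigma = 4.
d = 12/4 = 3.0000

3.0000


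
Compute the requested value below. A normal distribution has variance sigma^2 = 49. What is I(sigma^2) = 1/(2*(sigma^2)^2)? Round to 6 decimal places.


Fisher information for variance: I(sigma^2) = 1/(2*sigma^4).
sigma^2 = 49, so sigma^4 = 2401.
I = 1/(2*2401) = 1/4802 = 0.000208

0.000208


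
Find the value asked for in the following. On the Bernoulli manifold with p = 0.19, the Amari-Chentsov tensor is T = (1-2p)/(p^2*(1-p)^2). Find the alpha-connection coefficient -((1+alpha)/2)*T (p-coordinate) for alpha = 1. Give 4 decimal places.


Skewness (Amari-Chentsov) tensor: T = (1-2p)/(p^2*(1-p)^2).
p = 0.19, 1-2p = 0.62, p^2 = 0.0361, (1-p)^2 = 0.6561.
T = 0.62/(0.0361 * 0.6561) = 26.176673.
In the p-coordinate, Gamma^(alpha) = Gamma^(0) - (alpha/2)*T with Gamma^(0) = (1/2)*g'(p) = -T/2,
so Gamma^(alpha) = -((1+alpha)/2)*T.
alpha = 1, -(1+alpha)/2 = -1.0.
Gamma = -1.0 * 26.176673 = -26.1767

-26.1767


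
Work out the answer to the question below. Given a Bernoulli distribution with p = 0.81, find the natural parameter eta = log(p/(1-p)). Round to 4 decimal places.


Natural parameter for Bernoulli: eta = log(p/(1-p)).
p = 0.81, 1-p = 0.19.
p/(1-p) = 4.263158.
eta = log(4.263158) = 1.4500

1.4500


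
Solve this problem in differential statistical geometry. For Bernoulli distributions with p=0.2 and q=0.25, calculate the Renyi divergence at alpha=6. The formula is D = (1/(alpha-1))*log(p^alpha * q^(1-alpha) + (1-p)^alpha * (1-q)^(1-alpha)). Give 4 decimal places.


Renyi divergence of order alpha between Bernoulli distributions:
D = (1/(alpha-1))*log(p^alpha * q^(1-alpha) + (1-p)^alpha * (1-q)^(1-alpha)).
alpha = 6, p = 0.2, q = 0.25.
p^alpha * q^(1-alpha) = 0.2^6 * 0.25^-5 = 0.065536.
(1-p)^alpha * (1-q)^(1-alpha) = 0.8^6 * 0.75^-5 = 1.104673.
sum = 0.065536 + 1.104673 = 1.170209.
D = (1/5)*log(1.170209) = 0.0314

0.0314


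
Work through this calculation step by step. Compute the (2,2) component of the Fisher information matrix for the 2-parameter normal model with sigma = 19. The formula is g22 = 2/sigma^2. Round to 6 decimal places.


For the 2-parameter normal family, the Fisher metric has:
  g11 = 1/sigma^2, g22 = 2/sigma^2.
sigma = 19, sigma^2 = 361.
g22 = 0.005540

0.005540


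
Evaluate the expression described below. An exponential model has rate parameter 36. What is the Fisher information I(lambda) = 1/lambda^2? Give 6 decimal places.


Fisher information for exponential: I(lambda) = 1/lambda^2.
lambda = 36, lambda^2 = 1296.
I = 1/1296 = 0.000772

0.000772


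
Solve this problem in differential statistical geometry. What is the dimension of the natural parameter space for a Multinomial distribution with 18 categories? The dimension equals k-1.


Exponential family dimension calculation:
For Multinomial with k=18 categories, dim = k-1 = 17.

17


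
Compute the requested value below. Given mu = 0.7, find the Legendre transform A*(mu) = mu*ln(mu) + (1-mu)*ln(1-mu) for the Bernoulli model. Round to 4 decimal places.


Legendre transform for Bernoulli:
A*(mu) = mu*log(mu) + (1-mu)*log(1-mu).
mu = 0.7, 1-mu = 0.3.
mu*log(mu) = 0.7*log(0.7) = -0.249672.
(1-mu)*log(1-mu) = 0.3*log(0.3) = -0.361192.
A* = -0.249672 + -0.361192 = -0.6109

-0.6109


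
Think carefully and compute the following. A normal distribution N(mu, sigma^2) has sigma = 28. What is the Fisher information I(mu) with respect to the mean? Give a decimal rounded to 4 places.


The Fisher information for the mean of a normal distribution is I(mu) = 1/sigma^2.
sigma = 28, so sigma^2 = 784.
I(mu) = 1/784 = 0.0013

0.0013


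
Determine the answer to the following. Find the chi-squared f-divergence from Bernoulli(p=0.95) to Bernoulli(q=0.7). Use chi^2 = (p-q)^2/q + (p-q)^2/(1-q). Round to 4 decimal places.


Chi-squared divergence between Bernoulli distributions:
chi^2 = (p-q)^2/q + (p-q)^2/(1-q).
p = 0.95, q = 0.7, p-q = 0.25.
(p-q)^2 = 0.0625.
term1 = 0.0625/0.7 = 0.089286.
term2 = 0.0625/0.3 = 0.208333.
chi^2 = 0.089286 + 0.208333 = 0.2976

0.2976


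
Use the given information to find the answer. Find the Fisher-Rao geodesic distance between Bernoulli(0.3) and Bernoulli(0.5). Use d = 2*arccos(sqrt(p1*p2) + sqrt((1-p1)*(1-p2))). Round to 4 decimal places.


Geodesic distance on Bernoulli manifold:
d(p1,p2) = 2*arccos(sqrt(p1*p2) + sqrt((1-p1)*(1-p2))).
sqrt(p1*p2) = sqrt(0.3*0.5) = 0.387298.
sqrt((1-p1)*(1-p2)) = sqrt(0.7*0.5) = 0.591608.
arg = 0.387298 + 0.591608 = 0.978906.
d = 2*arccos(0.978906) = 0.4115

0.4115


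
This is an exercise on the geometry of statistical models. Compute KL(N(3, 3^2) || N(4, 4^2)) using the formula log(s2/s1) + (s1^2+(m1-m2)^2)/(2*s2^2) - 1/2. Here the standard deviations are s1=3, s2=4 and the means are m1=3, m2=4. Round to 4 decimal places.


KL divergence between normal distributions:
KL = log(s2/s1) + (s1^2 + (m1-m2)^2)/(2*s2^2) - 1/2.
log(4/3) = 0.287682.
(3^2 + (3-4)^2)/(2*4^2) = (9 + 1)/32 = 0.3125.
KL = 0.287682 + 0.3125 - 0.5 = 0.1002

0.1002


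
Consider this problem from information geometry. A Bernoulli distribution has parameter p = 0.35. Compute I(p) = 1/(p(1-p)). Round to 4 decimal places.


For Bernoulli(p), Fisher information is I(p) = 1/(p*(1-p)).
p = 0.35, 1-p = 0.65.
p*(1-p) = 0.2275.
I(p) = 1/0.2275 = 4.3956

4.3956


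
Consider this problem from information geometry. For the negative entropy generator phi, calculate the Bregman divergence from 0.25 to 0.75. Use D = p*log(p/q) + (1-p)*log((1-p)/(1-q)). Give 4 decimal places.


Bregman divergence with negative entropy generator:
D = p*log(p/q) + (1-p)*log((1-p)/(1-q)).
p = 0.25, q = 0.75.
p*log(p/q) = 0.25*log(0.25/0.75) = -0.274653.
(1-p)*log((1-p)/(1-q)) = 0.75*log(0.75/0.25) = 0.823959.
D = -0.274653 + 0.823959 = 0.5493

0.5493


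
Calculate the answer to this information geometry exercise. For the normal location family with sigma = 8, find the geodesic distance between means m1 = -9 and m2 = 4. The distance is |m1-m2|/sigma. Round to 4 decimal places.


On the fixed-variance normal subfamily, geodesic distance = |m1-m2|/sigma.
|-9 - 4| = 13.
sigma = 8.
d = 13/8 = 1.6250

1.6250


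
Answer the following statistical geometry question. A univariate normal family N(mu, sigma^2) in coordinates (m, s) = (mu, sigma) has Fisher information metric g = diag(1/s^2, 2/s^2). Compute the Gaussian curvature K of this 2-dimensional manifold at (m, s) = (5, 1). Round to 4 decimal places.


The metric has the form g = (A dm^2 + B ds^2)/s^2 with A = 1, B = 2.
Substitute u = sqrt(A/B)*m: g = B*(du^2 + ds^2)/s^2, i.e. B times the
Poincare upper half-plane metric, which has constant Gaussian curvature -1.
Scaling a 2D metric by a constant c divides the Gaussian curvature by c,
so K = -1/B = -1/(2) = -0.5000 everywhere (the point (m, s) = (5, 1) is irrelevant:
the curvature is constant).
The requested Gaussian curvature is K = -0.5000.

-0.5000


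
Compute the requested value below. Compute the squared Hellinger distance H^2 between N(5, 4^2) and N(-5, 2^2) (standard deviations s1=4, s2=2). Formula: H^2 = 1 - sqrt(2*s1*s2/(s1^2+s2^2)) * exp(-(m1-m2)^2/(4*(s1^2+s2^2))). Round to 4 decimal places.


Squared Hellinger distance for Gaussians:
H^2 = 1 - sqrt(2*s1*s2/(s1^2+s2^2)) * exp(-(m1-m2)^2/(4*(s1^2+s2^2))).
s1^2 = 16, s2^2 = 4, s1^2+s2^2 = 20.
sqrt(2*4*2/(20)) = 0.894427.
(m1-m2)^2 = (10)^2 = 100.
exp(-100/(4*20)) = exp(-1.25) = 0.286505.
H^2 = 1 - 0.894427*0.286505 = 0.7437

0.7437


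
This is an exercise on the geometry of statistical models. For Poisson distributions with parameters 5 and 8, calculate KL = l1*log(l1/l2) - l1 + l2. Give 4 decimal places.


KL divergence for Poisson:
KL = l1*log(l1/l2) - l1 + l2.
l1 = 5, l2 = 8.
log(5/8) = -0.470004.
l1*log(l1/l2) = 5 * -0.470004 = -2.350018.
KL = -2.350018 - 5 + 8 = 0.6500

0.6500


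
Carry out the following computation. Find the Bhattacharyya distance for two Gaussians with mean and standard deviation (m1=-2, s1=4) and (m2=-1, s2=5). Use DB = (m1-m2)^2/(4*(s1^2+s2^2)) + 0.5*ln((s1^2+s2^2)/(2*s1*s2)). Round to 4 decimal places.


Bhattacharyya distance between two Gaussians:
DB = (m1-m2)^2/(4*(s1^2+s2^2)) + (1/2)*ln((s1^2+s2^2)/(2*s1*s2)).
(m1-m2)^2 = (-1)^2 = 1.
s1^2+s2^2 = 16 + 25 = 41.
term1 = 1/164 = 0.006098.
term2 = 0.5*ln(41/40.0) = 0.012346.
DB = 0.006098 + 0.012346 = 0.0184

0.0184


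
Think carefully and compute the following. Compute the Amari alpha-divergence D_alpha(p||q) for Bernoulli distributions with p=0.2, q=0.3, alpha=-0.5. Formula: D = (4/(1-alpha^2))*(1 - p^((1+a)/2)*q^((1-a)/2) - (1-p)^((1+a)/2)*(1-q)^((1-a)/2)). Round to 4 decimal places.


Amari alpha-divergence:
D = (4/(1-alpha^2))*(1 - p^((1+a)/2)*q^((1-a)/2) - (1-p)^((1+a)/2)*(1-q)^((1-a)/2)).
alpha = -0.5, p = 0.2, q = 0.3.
e1 = (1+alpha)/2 = 0.25, e2 = (1-alpha)/2 = 0.75.
t1 = p^e1 * q^e2 = 0.2^0.25 * 0.3^0.75 = 0.271081.
t2 = (1-p)^e1 * (1-q)^e2 = 0.8^0.25 * 0.7^0.75 = 0.723762.
4/(1-alpha^2) = 5.333333.
D = 5.333333*(1 - 0.271081 - 0.723762) = 0.0275

0.0275


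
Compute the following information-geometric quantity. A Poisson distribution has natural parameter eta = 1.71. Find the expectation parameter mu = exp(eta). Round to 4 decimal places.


Expectation parameter for Poisson exponential family:
mu = exp(eta).
eta = 1.71.
mu = exp(1.71) = 5.5290

5.5290


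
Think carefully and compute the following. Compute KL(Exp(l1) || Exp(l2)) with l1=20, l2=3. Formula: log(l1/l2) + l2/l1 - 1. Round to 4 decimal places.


KL divergence for exponential family:
KL = log(l1/l2) + l2/l1 - 1.
log(20/3) = 1.89712.
3/20 = 0.15.
KL = 1.89712 + 0.15 - 1 = 1.0471

1.0471


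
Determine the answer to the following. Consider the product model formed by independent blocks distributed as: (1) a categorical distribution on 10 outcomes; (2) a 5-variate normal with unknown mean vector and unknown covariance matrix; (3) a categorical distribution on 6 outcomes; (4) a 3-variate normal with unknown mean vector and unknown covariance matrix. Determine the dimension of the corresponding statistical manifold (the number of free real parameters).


The dimension of a statistical manifold equals the number of free
(independent) real parameters of the model. For a product of independent
blocks the parameter counts add.
- categorical on 10 outcomes (probabilities sum to 1): 10-1 = 9.
- 5-variate normal: 5 (mean) + 5*6/2 = 15 (symmetric covariance) = 20.
- categorical on 6 outcomes (probabilities sum to 1): 6-1 = 5.
- 3-variate normal: 3 (mean) + 3*4/2 = 6 (symmetric covariance) = 9.
Total = 9 + 20 + 5 + 9 = 43.
Dimension = 43

43


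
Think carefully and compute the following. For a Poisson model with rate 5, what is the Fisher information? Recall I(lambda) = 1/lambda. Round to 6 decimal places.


Fisher information for Poisson: I(lambda) = 1/lambda.
lambda = 5.
I(lambda) = 1/5 = 0.200000

0.200000


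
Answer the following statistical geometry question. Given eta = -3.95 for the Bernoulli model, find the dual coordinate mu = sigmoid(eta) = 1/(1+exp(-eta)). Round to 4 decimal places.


Dual coordinate (expectation parameter) for Bernoulli:
mu = 1/(1+exp(-eta)).
eta = -3.95.
exp(-eta) = exp(3.95) = 51.935367.
mu = 1/(1+51.935367) = 0.0189

0.0189


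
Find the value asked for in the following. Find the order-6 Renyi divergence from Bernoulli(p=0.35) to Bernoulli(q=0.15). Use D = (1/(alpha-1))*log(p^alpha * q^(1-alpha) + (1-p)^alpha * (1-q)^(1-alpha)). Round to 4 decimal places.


Renyi divergence of order alpha between Bernoulli distributions:
D = (1/(alpha-1))*log(p^alpha * q^(1-alpha) + (1-p)^alpha * (1-q)^(1-alpha)).
alpha = 6, p = 0.35, q = 0.15.
p^alpha * q^(1-alpha) = 0.35^6 * 0.15^-5 = 24.207613.
(1-p)^alpha * (1-q)^(1-alpha) = 0.65^6 * 0.85^-5 = 0.169975.
sum = 24.207613 + 0.169975 = 24.377588.
D = (1/5)*log(24.377588) = 0.6387

0.6387


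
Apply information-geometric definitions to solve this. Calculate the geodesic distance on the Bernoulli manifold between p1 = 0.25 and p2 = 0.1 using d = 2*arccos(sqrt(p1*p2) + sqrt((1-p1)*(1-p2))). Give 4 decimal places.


Geodesic distance on Bernoulli manifold:
d(p1,p2) = 2*arccos(sqrt(p1*p2) + sqrt((1-p1)*(1-p2))).
sqrt(p1*p2) = sqrt(0.25*0.1) = 0.158114.
sqrt((1-p1)*(1-p2)) = sqrt(0.75*0.9) = 0.821584.
arg = 0.158114 + 0.821584 = 0.979698.
d = 2*arccos(0.979698) = 0.4037

0.4037


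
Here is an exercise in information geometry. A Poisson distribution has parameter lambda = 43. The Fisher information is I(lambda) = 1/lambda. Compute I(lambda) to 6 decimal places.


Fisher information for Poisson: I(lambda) = 1/lambda.
lambda = 43.
I(lambda) = 1/43 = 0.023256

0.023256


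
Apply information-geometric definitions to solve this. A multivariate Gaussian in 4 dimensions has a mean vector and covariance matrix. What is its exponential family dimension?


Exponential family dimension calculation:
For 4-dim MVN: mean has 4 params, covariance has 4*5/2 = 10 unique entries.
Total dim = 4 + 10 = 14.

14


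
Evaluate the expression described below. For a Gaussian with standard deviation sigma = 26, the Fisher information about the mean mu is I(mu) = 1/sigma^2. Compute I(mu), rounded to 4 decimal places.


The Fisher information for the mean of a normal distribution is I(mu) = 1/sigma^2.
sigma = 26, so sigma^2 = 676.
I(mu) = 1/676 = 0.0015

0.0015


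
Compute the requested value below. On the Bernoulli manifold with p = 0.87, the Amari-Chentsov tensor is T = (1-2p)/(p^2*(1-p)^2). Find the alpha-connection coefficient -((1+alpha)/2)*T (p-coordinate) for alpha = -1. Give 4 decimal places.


Skewness (Amari-Chentsov) tensor: T = (1-2p)/(p^2*(1-p)^2).
p = 0.87, 1-2p = -0.74, p^2 = 0.7569, (1-p)^2 = 0.0169.
T = -0.74/(0.7569 * 0.0169) = -57.850419.
In the p-coordinate, Gamma^(alpha) = Gamma^(0) - (alpha/2)*T with Gamma^(0) = (1/2)*g'(p) = -T/2,
so Gamma^(alpha) = -((1+alpha)/2)*T.
alpha = -1, -(1+alpha)/2 = 0.0.
Gamma = 0.0 * -57.850419 = 0.0000

0.0000


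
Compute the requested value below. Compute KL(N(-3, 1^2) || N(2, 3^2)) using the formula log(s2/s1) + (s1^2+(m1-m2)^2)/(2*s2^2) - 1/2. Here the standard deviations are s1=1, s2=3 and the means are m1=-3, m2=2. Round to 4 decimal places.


KL divergence between normal distributions:
KL = log(s2/s1) + (s1^2 + (m1-m2)^2)/(2*s2^2) - 1/2.
log(3/1) = 1.098612.
(1^2 + (-3-2)^2)/(2*3^2) = (1 + 25)/18 = 1.444444.
KL = 1.098612 + 1.444444 - 0.5 = 2.0431

2.0431


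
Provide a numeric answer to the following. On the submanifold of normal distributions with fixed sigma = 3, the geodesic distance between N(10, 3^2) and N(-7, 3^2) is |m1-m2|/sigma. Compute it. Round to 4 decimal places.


On the fixed-variance normal subfamily, geodesic distance = |m1-m2|/sigma.
|10 - -7| = 17.
sigma = 3.
d = 17/3 = 5.6667

5.6667


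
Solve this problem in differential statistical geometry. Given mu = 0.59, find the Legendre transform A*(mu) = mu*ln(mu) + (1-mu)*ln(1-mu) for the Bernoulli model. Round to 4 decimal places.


Legendre transform for Bernoulli:
A*(mu) = mu*log(mu) + (1-mu)*log(1-mu).
mu = 0.59, 1-mu = 0.41.
mu*log(mu) = 0.59*log(0.59) = -0.311303.
(1-mu)*log(1-mu) = 0.41*log(0.41) = -0.365555.
A* = -0.311303 + -0.365555 = -0.6769

-0.6769


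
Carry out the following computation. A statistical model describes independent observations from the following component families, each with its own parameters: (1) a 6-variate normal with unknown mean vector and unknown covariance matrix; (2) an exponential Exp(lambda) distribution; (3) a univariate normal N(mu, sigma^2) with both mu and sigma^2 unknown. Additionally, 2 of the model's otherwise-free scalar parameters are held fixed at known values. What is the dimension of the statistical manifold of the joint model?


The dimension of a statistical manifold equals the number of free
(independent) real parameters of the model. For a product of independent
blocks the parameter counts add.
- 6-variate normal: 6 (mean) + 6*7/2 = 21 (symmetric covariance) = 27.
- exponential (lambda): 1.
- normal (mu, sigma^2): 2.
Total = 27 + 1 + 2 = 30.
2 parameter(s) fixed at known values: 30 - 2 = 28.
Dimension = 28

28


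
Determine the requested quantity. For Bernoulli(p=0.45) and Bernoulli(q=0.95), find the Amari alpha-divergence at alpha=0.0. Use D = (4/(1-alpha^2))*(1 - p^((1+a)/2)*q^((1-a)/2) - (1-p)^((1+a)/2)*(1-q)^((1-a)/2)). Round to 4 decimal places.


Amari alpha-divergence:
D = (4/(1-alpha^2))*(1 - p^((1+a)/2)*q^((1-a)/2) - (1-p)^((1+a)/2)*(1-q)^((1-a)/2)).
alpha = 0.0, p = 0.45, q = 0.95.
e1 = (1+alpha)/2 = 0.5, e2 = (1-alpha)/2 = 0.5.
t1 = p^e1 * q^e2 = 0.45^0.5 * 0.95^0.5 = 0.653835.
t2 = (1-p)^e1 * (1-q)^e2 = 0.55^0.5 * 0.05^0.5 = 0.165831.
4/(1-alpha^2) = 4.0.
D = 4.0*(1 - 0.653835 - 0.165831) = 0.7213

0.7213


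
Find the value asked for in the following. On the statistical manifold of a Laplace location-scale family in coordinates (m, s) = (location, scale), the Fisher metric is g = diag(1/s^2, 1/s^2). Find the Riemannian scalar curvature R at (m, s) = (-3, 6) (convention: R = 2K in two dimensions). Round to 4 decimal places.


The metric has the form g = (A dm^2 + B ds^2)/s^2 with A = 1, B = 1.
Substitute u = sqrt(A/B)*m: g = B*(du^2 + ds^2)/s^2, i.e. B times the
Poincare upper half-plane metric, which has constant Gaussian curvature -1.
Scaling a 2D metric by a constant c divides the Gaussian curvature by c,
so K = -1/B = -1/(1) = -1.0000 everywhere (the point (m, s) = (-3, 6) is irrelevant:
the curvature is constant).
Scalar curvature in dimension 2: R = 2K = -2/(1) = -2.0000.

-2.0000


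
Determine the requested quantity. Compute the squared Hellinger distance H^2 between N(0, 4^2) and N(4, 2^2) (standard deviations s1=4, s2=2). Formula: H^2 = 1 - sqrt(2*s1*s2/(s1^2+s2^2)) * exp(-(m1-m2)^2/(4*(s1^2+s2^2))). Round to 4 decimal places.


Squared Hellinger distance for Gaussians:
H^2 = 1 - sqrt(2*s1*s2/(s1^2+s2^2)) * exp(-(m1-m2)^2/(4*(s1^2+s2^2))).
s1^2 = 16, s2^2 = 4, s1^2+s2^2 = 20.
sqrt(2*4*2/(20)) = 0.894427.
(m1-m2)^2 = (-4)^2 = 16.
exp(-16/(4*20)) = exp(-0.2) = 0.818731.
H^2 = 1 - 0.894427*0.818731 = 0.2677

0.2677


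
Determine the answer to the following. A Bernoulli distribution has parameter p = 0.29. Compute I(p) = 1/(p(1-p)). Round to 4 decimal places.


For Bernoulli(p), Fisher information is I(p) = 1/(p*(1-p)).
p = 0.29, 1-p = 0.71.
p*(1-p) = 0.2059.
I(p) = 1/0.2059 = 4.8567

4.8567


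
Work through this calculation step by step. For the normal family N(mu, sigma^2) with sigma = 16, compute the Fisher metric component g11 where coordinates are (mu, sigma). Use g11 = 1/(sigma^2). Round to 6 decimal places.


For the 2-parameter normal family, the Fisher metric has:
  g11 = 1/sigma^2, g22 = 2/sigma^2.
sigma = 16, sigma^2 = 256.
g11 = 0.003906

0.003906


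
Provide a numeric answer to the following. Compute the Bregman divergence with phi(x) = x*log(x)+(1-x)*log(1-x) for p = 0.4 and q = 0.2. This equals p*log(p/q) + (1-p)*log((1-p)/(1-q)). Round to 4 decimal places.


Bregman divergence with negative entropy generator:
D = p*log(p/q) + (1-p)*log((1-p)/(1-q)).
p = 0.4, q = 0.2.
p*log(p/q) = 0.4*log(0.4/0.2) = 0.277259.
(1-p)*log((1-p)/(1-q)) = 0.6*log(0.6/0.8) = -0.172609.
D = 0.277259 + -0.172609 = 0.1046

0.1046


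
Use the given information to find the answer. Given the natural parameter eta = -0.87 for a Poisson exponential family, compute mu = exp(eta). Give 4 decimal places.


Expectation parameter for Poisson exponential family:
mu = exp(eta).
eta = -0.87.
mu = exp(-0.87) = 0.4190

0.4190


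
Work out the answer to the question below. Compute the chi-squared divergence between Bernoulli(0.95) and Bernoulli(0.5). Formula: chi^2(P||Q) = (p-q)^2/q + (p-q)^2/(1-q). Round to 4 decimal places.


Chi-squared divergence between Bernoulli distributions:
chi^2 = (p-q)^2/q + (p-q)^2/(1-q).
p = 0.95, q = 0.5, p-q = 0.45.
(p-q)^2 = 0.2025.
term1 = 0.2025/0.5 = 0.405.
term2 = 0.2025/0.5 = 0.405.
chi^2 = 0.405 + 0.405 = 0.8100

0.8100


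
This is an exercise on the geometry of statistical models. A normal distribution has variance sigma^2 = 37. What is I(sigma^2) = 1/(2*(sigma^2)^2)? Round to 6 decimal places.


Fisher information for variance: I(sigma^2) = 1/(2*sigma^4).
sigma^2 = 37, so sigma^4 = 1369.
I = 1/(2*1369) = 1/2738 = 0.000365

0.000365


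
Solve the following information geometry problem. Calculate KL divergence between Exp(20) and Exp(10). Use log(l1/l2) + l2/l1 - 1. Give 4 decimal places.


KL divergence for exponential family:
KL = log(l1/l2) + l2/l1 - 1.
log(20/10) = 0.693147.
10/20 = 0.5.
KL = 0.693147 + 0.5 - 1 = 0.1931

0.1931


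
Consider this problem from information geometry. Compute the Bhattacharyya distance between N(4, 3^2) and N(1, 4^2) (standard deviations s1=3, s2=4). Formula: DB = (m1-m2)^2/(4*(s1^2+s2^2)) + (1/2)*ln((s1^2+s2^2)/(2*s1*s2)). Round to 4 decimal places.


Bhattacharyya distance between two Gaussians:
DB = (m1-m2)^2/(4*(s1^2+s2^2)) + (1/2)*ln((s1^2+s2^2)/(2*s1*s2)).
(m1-m2)^2 = (3)^2 = 9.
s1^2+s2^2 = 9 + 16 = 25.
term1 = 9/100 = 0.09.
term2 = 0.5*ln(25/24.0) = 0.020411.
DB = 0.09 + 0.020411 = 0.1104

0.1104


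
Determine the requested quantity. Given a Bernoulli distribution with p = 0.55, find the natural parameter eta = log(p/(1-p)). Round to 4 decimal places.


Natural parameter for Bernoulli: eta = log(p/(1-p)).
p = 0.55, 1-p = 0.45.
p/(1-p) = 1.222222.
eta = log(1.222222) = 0.2007

0.2007


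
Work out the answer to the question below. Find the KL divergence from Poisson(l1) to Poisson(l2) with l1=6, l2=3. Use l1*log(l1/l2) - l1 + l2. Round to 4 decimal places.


KL divergence for Poisson:
KL = l1*log(l1/l2) - l1 + l2.
l1 = 6, l2 = 3.
log(6/3) = 0.693147.
l1*log(l1/l2) = 6 * 0.693147 = 4.158883.
KL = 4.158883 - 6 + 3 = 1.1589

1.1589


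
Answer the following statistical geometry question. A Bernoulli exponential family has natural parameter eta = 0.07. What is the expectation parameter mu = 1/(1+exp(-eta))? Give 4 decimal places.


Dual coordinate (expectation parameter) for Bernoulli:
mu = 1/(1+exp(-eta)).
eta = 0.07.
exp(-eta) = exp(-0.07) = 0.932394.
mu = 1/(1+0.932394) = 0.5175

0.5175


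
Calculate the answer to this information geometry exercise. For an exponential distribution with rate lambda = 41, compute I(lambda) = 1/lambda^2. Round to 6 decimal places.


Fisher information for exponential: I(lambda) = 1/lambda^2.
lambda = 41, lambda^2 = 1681.
I = 1/1681 = 0.000595

0.000595


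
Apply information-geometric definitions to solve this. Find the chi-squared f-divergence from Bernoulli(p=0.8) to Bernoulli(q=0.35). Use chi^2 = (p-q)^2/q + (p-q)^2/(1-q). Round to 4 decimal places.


Chi-squared divergence between Bernoulli distributions:
chi^2 = (p-q)^2/q + (p-q)^2/(1-q).
p = 0.8, q = 0.35, p-q = 0.45.
(p-q)^2 = 0.2025.
term1 = 0.2025/0.35 = 0.578571.
term2 = 0.2025/0.65 = 0.311538.
chi^2 = 0.578571 + 0.311538 = 0.8901

0.8901


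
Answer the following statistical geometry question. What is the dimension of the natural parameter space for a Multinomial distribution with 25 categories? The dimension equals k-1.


Exponential family dimension calculation:
For Multinomial with k=25 categories, dim = k-1 = 24.

24


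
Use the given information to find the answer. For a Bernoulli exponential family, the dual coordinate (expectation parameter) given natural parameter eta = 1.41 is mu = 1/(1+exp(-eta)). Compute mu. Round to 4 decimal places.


Dual coordinate (expectation parameter) for Bernoulli:
mu = 1/(1+exp(-eta)).
eta = 1.41.
exp(-eta) = exp(-1.41) = 0.244143.
mu = 1/(1+0.244143) = 0.8038

0.8038


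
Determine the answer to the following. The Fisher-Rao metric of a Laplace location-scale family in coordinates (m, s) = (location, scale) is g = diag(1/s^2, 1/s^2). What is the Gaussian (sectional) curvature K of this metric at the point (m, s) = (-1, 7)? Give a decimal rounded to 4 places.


The metric has the form g = (A dm^2 + B ds^2)/s^2 with A = 1, B = 1.
Substitute u = sqrt(A/B)*m: g = B*(du^2 + ds^2)/s^2, i.e. B times the
Poincare upper half-plane metric, which has constant Gaussian curvature -1.
Scaling a 2D metric by a constant c divides the Gaussian curvature by c,
so K = -1/B = -1/(1) = -1.0000 everywhere (the point (m, s) = (-1, 7) is irrelevant:
the curvature is constant).
The requested Gaussian curvature is K = -1.0000.

-1.0000


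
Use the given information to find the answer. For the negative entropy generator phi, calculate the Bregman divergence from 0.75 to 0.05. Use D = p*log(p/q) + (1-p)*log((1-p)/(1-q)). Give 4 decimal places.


Bregman divergence with negative entropy generator:
D = p*log(p/q) + (1-p)*log((1-p)/(1-q)).
p = 0.75, q = 0.05.
p*log(p/q) = 0.75*log(0.75/0.05) = 2.031038.
(1-p)*log((1-p)/(1-q)) = 0.25*log(0.25/0.95) = -0.33375.
D = 2.031038 + -0.33375 = 1.6973

1.6973


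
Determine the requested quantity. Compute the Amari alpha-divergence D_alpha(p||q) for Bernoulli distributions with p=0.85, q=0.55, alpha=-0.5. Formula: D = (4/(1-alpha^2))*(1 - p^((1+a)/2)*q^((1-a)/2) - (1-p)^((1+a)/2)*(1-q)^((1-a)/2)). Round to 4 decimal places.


Amari alpha-divergence:
D = (4/(1-alpha^2))*(1 - p^((1+a)/2)*q^((1-a)/2) - (1-p)^((1+a)/2)*(1-q)^((1-a)/2)).
alpha = -0.5, p = 0.85, q = 0.55.
e1 = (1+alpha)/2 = 0.25, e2 = (1-alpha)/2 = 0.75.
t1 = p^e1 * q^e2 = 0.85^0.25 * 0.55^0.75 = 0.613235.
t2 = (1-p)^e1 * (1-q)^e2 = 0.15^0.25 * 0.45^0.75 = 0.341926.
4/(1-alpha^2) = 5.333333.
D = 5.333333*(1 - 0.613235 - 0.341926) = 0.2391

0.2391


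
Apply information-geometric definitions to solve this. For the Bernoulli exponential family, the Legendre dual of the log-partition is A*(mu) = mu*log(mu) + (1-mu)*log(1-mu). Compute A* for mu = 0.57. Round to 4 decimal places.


Legendre transform for Bernoulli:
A*(mu) = mu*log(mu) + (1-mu)*log(1-mu).
mu = 0.57, 1-mu = 0.43.
mu*log(mu) = 0.57*log(0.57) = -0.320408.
(1-mu)*log(1-mu) = 0.43*log(0.43) = -0.362907.
A* = -0.320408 + -0.362907 = -0.6833

-0.6833


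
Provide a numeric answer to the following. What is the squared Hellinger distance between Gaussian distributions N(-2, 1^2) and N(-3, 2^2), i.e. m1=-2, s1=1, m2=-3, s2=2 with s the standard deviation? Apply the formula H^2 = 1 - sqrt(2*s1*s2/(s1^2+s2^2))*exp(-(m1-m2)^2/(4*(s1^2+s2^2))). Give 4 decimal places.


Squared Hellinger distance for Gaussians:
H^2 = 1 - sqrt(2*s1*s2/(s1^2+s2^2)) * exp(-(m1-m2)^2/(4*(s1^2+s2^2))).
s1^2 = 1, s2^2 = 4, s1^2+s2^2 = 5.
sqrt(2*1*2/(5)) = 0.894427.
(m1-m2)^2 = (1)^2 = 1.
exp(-1/(4*5)) = exp(-0.05) = 0.951229.
H^2 = 1 - 0.894427*0.951229 = 0.1492

0.1492


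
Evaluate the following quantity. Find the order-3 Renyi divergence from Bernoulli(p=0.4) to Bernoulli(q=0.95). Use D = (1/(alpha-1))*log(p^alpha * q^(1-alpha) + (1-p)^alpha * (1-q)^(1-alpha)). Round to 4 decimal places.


Renyi divergence of order alpha between Bernoulli distributions:
D = (1/(alpha-1))*log(p^alpha * q^(1-alpha) + (1-p)^alpha * (1-q)^(1-alpha)).
alpha = 3, p = 0.4, q = 0.95.
p^alpha * q^(1-alpha) = 0.4^3 * 0.95^-2 = 0.070914.
(1-p)^alpha * (1-q)^(1-alpha) = 0.6^3 * 0.05^-2 = 86.4.
sum = 0.070914 + 86.4 = 86.470914.
D = (1/2)*log(86.470914) = 2.2299

2.2299


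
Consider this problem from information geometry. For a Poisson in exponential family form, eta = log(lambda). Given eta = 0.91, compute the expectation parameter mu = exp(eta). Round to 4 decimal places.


Expectation parameter for Poisson exponential family:
mu = exp(eta).
eta = 0.91.
mu = exp(0.91) = 2.4843

2.4843


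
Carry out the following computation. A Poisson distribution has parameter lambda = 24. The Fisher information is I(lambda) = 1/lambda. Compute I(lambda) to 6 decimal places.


Fisher information for Poisson: I(lambda) = 1/lambda.
lambda = 24.
I(lambda) = 1/24 = 0.041667

0.041667


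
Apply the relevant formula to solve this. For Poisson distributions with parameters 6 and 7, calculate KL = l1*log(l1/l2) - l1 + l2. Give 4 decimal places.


KL divergence for Poisson:
KL = l1*log(l1/l2) - l1 + l2.
l1 = 6, l2 = 7.
log(6/7) = -0.154151.
l1*log(l1/l2) = 6 * -0.154151 = -0.924904.
KL = -0.924904 - 6 + 7 = 0.0751

0.0751


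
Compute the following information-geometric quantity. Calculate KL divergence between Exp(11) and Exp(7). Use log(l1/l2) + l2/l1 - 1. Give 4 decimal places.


KL divergence for exponential family:
KL = log(l1/l2) + l2/l1 - 1.
log(11/7) = 0.451985.
7/11 = 0.636364.
KL = 0.451985 + 0.636364 - 1 = 0.0883

0.0883


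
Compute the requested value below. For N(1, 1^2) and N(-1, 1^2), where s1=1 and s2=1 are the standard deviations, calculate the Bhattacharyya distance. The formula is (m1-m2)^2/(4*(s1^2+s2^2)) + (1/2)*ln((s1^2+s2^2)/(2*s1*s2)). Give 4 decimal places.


Bhattacharyya distance between two Gaussians:
DB = (m1-m2)^2/(4*(s1^2+s2^2)) + (1/2)*ln((s1^2+s2^2)/(2*s1*s2)).
(m1-m2)^2 = (2)^2 = 4.
s1^2+s2^2 = 1 + 1 = 2.
term1 = 4/8 = 0.5.
term2 = 0.5*ln(2/2.0) = 0.0.
DB = 0.5 + 0.0 = 0.5000

0.5000


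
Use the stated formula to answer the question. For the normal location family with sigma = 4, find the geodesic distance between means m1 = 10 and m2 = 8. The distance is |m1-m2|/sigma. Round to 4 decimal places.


On the fixed-variance normal subfamily, geodesic distance = |m1-m2|/sigma.
|10 - 8| = 2.
sigma = 4.
d = 2/4 = 0.5000

0.5000


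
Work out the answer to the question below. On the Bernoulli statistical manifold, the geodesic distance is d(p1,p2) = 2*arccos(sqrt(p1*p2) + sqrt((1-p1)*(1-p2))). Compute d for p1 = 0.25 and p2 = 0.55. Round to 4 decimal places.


Geodesic distance on Bernoulli manifold:
d(p1,p2) = 2*arccos(sqrt(p1*p2) + sqrt((1-p1)*(1-p2))).
sqrt(p1*p2) = sqrt(0.25*0.55) = 0.37081.
sqrt((1-p1)*(1-p2)) = sqrt(0.75*0.45) = 0.580948.
arg = 0.37081 + 0.580948 = 0.951757.
d = 2*arccos(0.951757) = 0.6238

0.6238


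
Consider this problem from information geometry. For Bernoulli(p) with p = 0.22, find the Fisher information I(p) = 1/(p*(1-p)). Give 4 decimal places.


For Bernoulli(p), Fisher information is I(p) = 1/(p*(1-p)).
p = 0.22, 1-p = 0.78.
p*(1-p) = 0.1716.
I(p) = 1/0.1716 = 5.8275

5.8275


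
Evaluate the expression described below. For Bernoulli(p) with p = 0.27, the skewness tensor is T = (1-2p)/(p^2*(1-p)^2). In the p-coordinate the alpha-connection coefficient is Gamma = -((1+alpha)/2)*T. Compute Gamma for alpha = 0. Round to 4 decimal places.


Skewness (Amari-Chentsov) tensor: T = (1-2p)/(p^2*(1-p)^2).
p = 0.27, 1-2p = 0.46, p^2 = 0.0729, (1-p)^2 = 0.5329.
T = 0.46/(0.0729 * 0.5329) = 11.840896.
In the p-coordinate, Gamma^(alpha) = Gamma^(0) - (alpha/2)*T with Gamma^(0) = (1/2)*g'(p) = -T/2,
so Gamma^(alpha) = -((1+alpha)/2)*T.
alpha = 0, -(1+alpha)/2 = -0.5.
Gamma = -0.5 * 11.840896 = -5.9204

-5.9204


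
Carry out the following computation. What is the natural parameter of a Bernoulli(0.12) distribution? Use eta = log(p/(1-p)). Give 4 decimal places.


Natural parameter for Bernoulli: eta = log(p/(1-p)).
p = 0.12, 1-p = 0.88.
p/(1-p) = 0.136364.
eta = log(0.136364) = -1.9924

-1.9924


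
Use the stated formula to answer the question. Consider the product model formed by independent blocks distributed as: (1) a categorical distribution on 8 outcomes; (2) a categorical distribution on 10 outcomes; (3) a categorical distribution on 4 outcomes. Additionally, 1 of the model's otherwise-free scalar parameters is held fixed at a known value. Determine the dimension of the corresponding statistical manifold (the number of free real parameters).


The dimension of a statistical manifold equals the number of free
(independent) real parameters of the model. For a product of independent
blocks the parameter counts add.
- categorical on 8 outcomes (probabilities sum to 1): 8-1 = 7.
- categorical on 10 outcomes (probabilities sum to 1): 10-1 = 9.
- categorical on 4 outcomes (probabilities sum to 1): 4-1 = 3.
Total = 7 + 9 + 3 = 19.
1 parameter(s) fixed at known values: 19 - 1 = 18.
Dimension = 18

18


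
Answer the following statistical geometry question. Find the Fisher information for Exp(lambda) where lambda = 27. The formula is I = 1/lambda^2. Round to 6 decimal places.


Fisher information for exponential: I(lambda) = 1/lambda^2.
lambda = 27, lambda^2 = 729.
I = 1/729 = 0.001372

0.001372


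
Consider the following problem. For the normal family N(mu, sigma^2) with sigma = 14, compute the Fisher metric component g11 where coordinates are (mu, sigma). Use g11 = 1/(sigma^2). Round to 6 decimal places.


For the 2-parameter normal family, the Fisher metric has:
  g11 = 1/sigma^2, g22 = 2/sigma^2.
sigma = 14, sigma^2 = 196.
g11 = 0.005102

0.005102


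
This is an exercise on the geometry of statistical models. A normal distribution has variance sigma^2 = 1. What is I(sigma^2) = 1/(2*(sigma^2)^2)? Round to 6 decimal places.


Fisher information for variance: I(sigma^2) = 1/(2*sigma^4).
sigma^2 = 1, so sigma^4 = 1.
I = 1/(2*1) = 1/2 = 0.500000

0.500000


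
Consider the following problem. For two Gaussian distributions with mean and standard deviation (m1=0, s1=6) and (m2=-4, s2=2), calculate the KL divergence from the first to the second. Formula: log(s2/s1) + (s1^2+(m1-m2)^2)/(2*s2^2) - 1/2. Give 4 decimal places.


KL divergence between normal distributions:
KL = log(s2/s1) + (s1^2 + (m1-m2)^2)/(2*s2^2) - 1/2.
log(2/6) = -1.098612.
(6^2 + (0--4)^2)/(2*2^2) = (36 + 16)/8 = 6.5.
KL = -1.098612 + 6.5 - 0.5 = 4.9014

4.9014


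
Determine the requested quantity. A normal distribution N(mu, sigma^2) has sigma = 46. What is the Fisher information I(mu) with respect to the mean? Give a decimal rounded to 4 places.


The Fisher information for the mean of a normal distribution is I(mu) = 1/sigma^2.
sigma = 46, so sigma^2 = 2116.
I(mu) = 1/2116 = 0.0005

0.0005


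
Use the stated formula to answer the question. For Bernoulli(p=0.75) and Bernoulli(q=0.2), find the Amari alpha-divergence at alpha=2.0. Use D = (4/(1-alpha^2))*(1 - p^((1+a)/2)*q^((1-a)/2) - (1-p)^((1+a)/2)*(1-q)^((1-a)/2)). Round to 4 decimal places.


Amari alpha-divergence:
D = (4/(1-alpha^2))*(1 - p^((1+a)/2)*q^((1-a)/2) - (1-p)^((1+a)/2)*(1-q)^((1-a)/2)).
alpha = 2.0, p = 0.75, q = 0.2.
e1 = (1+alpha)/2 = 1.5, e2 = (1-alpha)/2 = -0.5.
t1 = p^e1 * q^e2 = 0.75^1.5 * 0.2^-0.5 = 1.452369.
t2 = (1-p)^e1 * (1-q)^e2 = 0.25^1.5 * 0.8^-0.5 = 0.139754.
4/(1-alpha^2) = -1.333333.
D = -1.333333*(1 - 1.452369 - 0.139754) = 0.7895

0.7895


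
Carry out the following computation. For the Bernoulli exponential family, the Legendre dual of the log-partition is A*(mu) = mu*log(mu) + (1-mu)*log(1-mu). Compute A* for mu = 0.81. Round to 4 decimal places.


Legendre transform for Bernoulli:
A*(mu) = mu*log(mu) + (1-mu)*log(1-mu).
mu = 0.81, 1-mu = 0.19.
mu*log(mu) = 0.81*log(0.81) = -0.170684.
(1-mu)*log(1-mu) = 0.19*log(0.19) = -0.315539.
A* = -0.170684 + -0.315539 = -0.4862

-0.4862


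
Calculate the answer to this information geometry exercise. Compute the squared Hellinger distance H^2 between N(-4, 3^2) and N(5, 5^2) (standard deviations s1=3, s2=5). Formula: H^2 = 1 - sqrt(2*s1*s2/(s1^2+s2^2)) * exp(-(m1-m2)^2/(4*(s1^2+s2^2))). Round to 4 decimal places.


Squared Hellinger distance for Gaussians:
H^2 = 1 - sqrt(2*s1*s2/(s1^2+s2^2)) * exp(-(m1-m2)^2/(4*(s1^2+s2^2))).
s1^2 = 9, s2^2 = 25, s1^2+s2^2 = 34.
sqrt(2*3*5/(34)) = 0.939336.
(m1-m2)^2 = (-9)^2 = 81.
exp(-81/(4*34)) = exp(-0.595588) = 0.551238.
H^2 = 1 - 0.939336*0.551238 = 0.4822

0.4822


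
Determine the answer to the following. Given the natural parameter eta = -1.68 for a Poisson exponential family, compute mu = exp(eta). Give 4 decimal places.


Expectation parameter for Poisson exponential family:
mu = exp(eta).
eta = -1.68.
mu = exp(-1.68) = 0.1864

0.1864


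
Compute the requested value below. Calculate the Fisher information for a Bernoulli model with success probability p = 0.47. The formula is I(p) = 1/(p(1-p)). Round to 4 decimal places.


For Bernoulli(p), Fisher information is I(p) = 1/(p*(1-p)).
p = 0.47, 1-p = 0.53.
p*(1-p) = 0.2491.
I(p) = 1/0.2491 = 4.0145

4.0145


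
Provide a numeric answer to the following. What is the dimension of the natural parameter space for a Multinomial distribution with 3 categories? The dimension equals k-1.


Exponential family dimension calculation:
For Multinomial with k=3 categories, dim = k-1 = 2.

2


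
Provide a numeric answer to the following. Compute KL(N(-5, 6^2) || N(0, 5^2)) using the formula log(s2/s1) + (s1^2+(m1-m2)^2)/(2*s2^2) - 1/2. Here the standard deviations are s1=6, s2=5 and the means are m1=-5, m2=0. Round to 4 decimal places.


KL divergence between normal distributions:
KL = log(s2/s1) + (s1^2 + (m1-m2)^2)/(2*s2^2) - 1/2.
log(5/6) = -0.182322.
(6^2 + (-5-0)^2)/(2*5^2) = (36 + 25)/50 = 1.22.
KL = -0.182322 + 1.22 - 0.5 = 0.5377

0.5377


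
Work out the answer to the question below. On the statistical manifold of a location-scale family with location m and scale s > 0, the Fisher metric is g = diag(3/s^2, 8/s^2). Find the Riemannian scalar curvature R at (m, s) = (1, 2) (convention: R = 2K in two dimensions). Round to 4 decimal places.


The metric has the form g = (A dm^2 + B ds^2)/s^2 with A = 3, B = 8.
Substitute u = sqrt(A/B)*m: g = B*(du^2 + ds^2)/s^2, i.e. B times the
Poincare upper half-plane metric, which has constant Gaussian curvature -1.
Scaling a 2D metric by a constant c divides the Gaussian curvature by c,
so K = -1/B = -1/(8) = -0.1250 everywhere (the point (m, s) = (1, 2) is irrelevant:
the curvature is constant).
Scalar curvature in dimension 2: R = 2K = -2/(8) = -0.2500.

-0.2500


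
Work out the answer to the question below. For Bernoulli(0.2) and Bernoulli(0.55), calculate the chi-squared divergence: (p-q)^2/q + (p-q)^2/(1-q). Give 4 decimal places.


Chi-squared divergence between Bernoulli distributions:
chi^2 = (p-q)^2/q + (p-q)^2/(1-q).
p = 0.2, q = 0.55, p-q = -0.35.
(p-q)^2 = 0.1225.
term1 = 0.1225/0.55 = 0.222727.
term2 = 0.1225/0.45 = 0.272222.
chi^2 = 0.222727 + 0.272222 = 0.4949

0.4949


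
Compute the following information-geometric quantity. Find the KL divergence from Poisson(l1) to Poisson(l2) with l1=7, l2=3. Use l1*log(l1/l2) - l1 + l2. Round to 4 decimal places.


KL divergence for Poisson:
KL = l1*log(l1/l2) - l1 + l2.
l1 = 7, l2 = 3.
log(7/3) = 0.847298.
l1*log(l1/l2) = 7 * 0.847298 = 5.931085.
KL = 5.931085 - 7 + 3 = 1.9311

1.9311


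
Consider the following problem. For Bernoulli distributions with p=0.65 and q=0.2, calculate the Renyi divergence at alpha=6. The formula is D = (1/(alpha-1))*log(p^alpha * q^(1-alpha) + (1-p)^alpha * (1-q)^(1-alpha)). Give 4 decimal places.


Renyi divergence of order alpha between Bernoulli distributions:
D = (1/(alpha-1))*log(p^alpha * q^(1-alpha) + (1-p)^alpha * (1-q)^(1-alpha)).
alpha = 6, p = 0.65, q = 0.2.
p^alpha * q^(1-alpha) = 0.65^6 * 0.2^-5 = 235.684033.
(1-p)^alpha * (1-q)^(1-alpha) = 0.35^6 * 0.8^-5 = 0.00561.
sum = 235.684033 + 0.00561 = 235.689643.
D = (1/5)*log(235.689643) = 1.0925

1.0925


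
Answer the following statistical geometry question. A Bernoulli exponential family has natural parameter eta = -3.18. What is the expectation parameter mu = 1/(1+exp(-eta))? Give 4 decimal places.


Dual coordinate (expectation parameter) for Bernoulli:
mu = 1/(1+exp(-eta)).
eta = -3.18.
exp(-eta) = exp(3.18) = 24.046754.
mu = 1/(1+24.046754) = 0.0399

0.0399


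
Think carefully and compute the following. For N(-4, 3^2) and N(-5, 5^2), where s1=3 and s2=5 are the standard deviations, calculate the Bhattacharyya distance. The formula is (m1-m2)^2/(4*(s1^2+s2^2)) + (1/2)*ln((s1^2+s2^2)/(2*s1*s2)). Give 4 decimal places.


Bhattacharyya distance between two Gaussians:
DB = (m1-m2)^2/(4*(s1^2+s2^2)) + (1/2)*ln((s1^2+s2^2)/(2*s1*s2)).
(m1-m2)^2 = (1)^2 = 1.
s1^2+s2^2 = 9 + 25 = 34.
term1 = 1/136 = 0.007353.
term2 = 0.5*ln(34/30.0) = 0.062582.
DB = 0.007353 + 0.062582 = 0.0699

0.0699
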